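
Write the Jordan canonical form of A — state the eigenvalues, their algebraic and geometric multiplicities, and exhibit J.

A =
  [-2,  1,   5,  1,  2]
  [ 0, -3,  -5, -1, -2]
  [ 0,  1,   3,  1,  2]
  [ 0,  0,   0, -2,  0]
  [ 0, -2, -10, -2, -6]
J_2(-2) ⊕ J_1(-2) ⊕ J_1(-2) ⊕ J_1(-2)

The characteristic polynomial is
  det(x·I − A) = x^5 + 10*x^4 + 40*x^3 + 80*x^2 + 80*x + 32 = (x + 2)^5

Eigenvalues and multiplicities (the geometric multiplicity of λ is n − rank(A − λI), which equals the number of Jordan blocks for λ):
  λ = -2: algebraic multiplicity = 5, geometric multiplicity = 4

Determining the block sizes for each eigenvalue:
  λ = -2: 4 blocks summing to 5 forces exactly one block of size 2 and the rest size 1 → block sizes [2, 1, 1, 1]

Assembling the blocks gives a Jordan form
J =
  [-2,  1,  0,  0,  0]
  [ 0, -2,  0,  0,  0]
  [ 0,  0, -2,  0,  0]
  [ 0,  0,  0, -2,  0]
  [ 0,  0,  0,  0, -2]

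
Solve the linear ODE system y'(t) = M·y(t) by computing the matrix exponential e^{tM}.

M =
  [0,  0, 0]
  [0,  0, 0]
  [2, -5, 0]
e^{tM} =
  [1, 0, 0]
  [0, 1, 0]
  [2*t, -5*t, 1]

Strategy: write M = P · J · P⁻¹ where J is a Jordan canonical form, so e^{tM} = P · e^{tJ} · P⁻¹, and e^{tJ} can be computed block-by-block.

M has Jordan form
J =
  [0, 1, 0]
  [0, 0, 0]
  [0, 0, 0]
(up to reordering of blocks).

Per-block formulas:
  For a 1×1 block at λ = 0: exp(t · [0]) = [e^(0t)].
  For a 2×2 Jordan block J_2(0): exp(t · J_2(0)) = e^(0t)·(I + t·N), where N is the 2×2 nilpotent shift.

After assembling e^{tJ} and conjugating by P, we get:

e^{tM} =
  [1, 0, 0]
  [0, 1, 0]
  [2*t, -5*t, 1]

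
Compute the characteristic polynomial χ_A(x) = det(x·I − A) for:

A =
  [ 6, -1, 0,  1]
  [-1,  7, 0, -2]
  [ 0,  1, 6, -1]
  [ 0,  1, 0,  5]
x^4 - 24*x^3 + 216*x^2 - 864*x + 1296

Expanding det(x·I − A) (e.g. by cofactor expansion or by noting that A is similar to its Jordan form J, which has the same characteristic polynomial as A) gives
  χ_A(x) = x^4 - 24*x^3 + 216*x^2 - 864*x + 1296
which factors as (x - 6)^4. The eigenvalues (with algebraic multiplicities) are λ = 6 with multiplicity 4.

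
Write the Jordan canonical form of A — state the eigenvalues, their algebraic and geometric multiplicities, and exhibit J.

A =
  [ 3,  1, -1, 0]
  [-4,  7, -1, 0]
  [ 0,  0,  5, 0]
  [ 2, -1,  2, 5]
J_3(5) ⊕ J_1(5)

The characteristic polynomial is
  det(x·I − A) = x^4 - 20*x^3 + 150*x^2 - 500*x + 625 = (x - 5)^4

Eigenvalues and multiplicities (the geometric multiplicity of λ is n − rank(A − λI), which equals the number of Jordan blocks for λ):
  λ = 5: algebraic multiplicity = 4, geometric multiplicity = 2

Determining the block sizes for each eigenvalue:
  λ = 5: with am = 4 and gm = 2, the partition is not yet determined (e.g. several partitions of 4 into 2 parts exist). Let N = A − (5)·I. Computing rank(N^1) = 2, rank(N^2) = 1, rank(N^3) = 0; the number of blocks of size ≥ j is rank(N^{j−1}) − rank(N^j), giving [2, 1, 1]. So we have 1 block(s) of size 3, 1 block(s) of size 1 → block sizes [3, 1]

Assembling the blocks gives a Jordan form
J =
  [5, 1, 0, 0]
  [0, 5, 1, 0]
  [0, 0, 5, 0]
  [0, 0, 0, 5]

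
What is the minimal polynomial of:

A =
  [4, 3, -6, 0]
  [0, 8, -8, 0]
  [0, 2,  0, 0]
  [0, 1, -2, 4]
x^2 - 8*x + 16

The characteristic polynomial is χ_A(x) = (x - 4)^4, so the eigenvalues are known. The minimal polynomial is
  m_A(x) = Π_λ (x − λ)^{k_λ}
where k_λ is the size of the *largest* Jordan block for λ (equivalently, the smallest k with (A − λI)^k v = 0 for every generalised eigenvector v of λ).

  λ = 4: largest Jordan block has size 2, contributing (x − 4)^2

So m_A(x) = (x - 4)^2 = x^2 - 8*x + 16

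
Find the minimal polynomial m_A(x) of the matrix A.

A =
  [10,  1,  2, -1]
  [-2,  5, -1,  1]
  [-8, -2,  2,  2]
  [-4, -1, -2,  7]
x^3 - 18*x^2 + 108*x - 216

The characteristic polynomial is χ_A(x) = (x - 6)^4, so the eigenvalues are known. The minimal polynomial is
  m_A(x) = Π_λ (x − λ)^{k_λ}
where k_λ is the size of the *largest* Jordan block for λ (equivalently, the smallest k with (A − λI)^k v = 0 for every generalised eigenvector v of λ).

  λ = 6: largest Jordan block has size 3, contributing (x − 6)^3

So m_A(x) = (x - 6)^3 = x^3 - 18*x^2 + 108*x - 216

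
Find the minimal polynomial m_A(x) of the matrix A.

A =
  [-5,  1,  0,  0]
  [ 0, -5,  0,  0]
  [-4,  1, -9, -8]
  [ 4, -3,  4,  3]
x^3 + 11*x^2 + 35*x + 25

The characteristic polynomial is χ_A(x) = (x + 1)*(x + 5)^3, so the eigenvalues are known. The minimal polynomial is
  m_A(x) = Π_λ (x − λ)^{k_λ}
where k_λ is the size of the *largest* Jordan block for λ (equivalently, the smallest k with (A − λI)^k v = 0 for every generalised eigenvector v of λ).

  λ = -5: largest Jordan block has size 2, contributing (x + 5)^2
  λ = -1: largest Jordan block has size 1, contributing (x + 1)

So m_A(x) = (x + 1)*(x + 5)^2 = x^3 + 11*x^2 + 35*x + 25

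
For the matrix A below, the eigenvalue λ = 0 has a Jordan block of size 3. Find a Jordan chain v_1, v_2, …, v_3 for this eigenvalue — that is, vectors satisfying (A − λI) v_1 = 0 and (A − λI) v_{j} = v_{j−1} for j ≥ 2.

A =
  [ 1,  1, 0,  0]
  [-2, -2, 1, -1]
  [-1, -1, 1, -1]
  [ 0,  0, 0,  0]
A Jordan chain for λ = 0 of length 3:
v_1 = (-1, 1, 0, 0)ᵀ
v_2 = (1, -2, -1, 0)ᵀ
v_3 = (1, 0, 0, 0)ᵀ

Let N = A − (0)·I. We want v_3 with N^3 v_3 = 0 but N^2 v_3 ≠ 0; then v_{j-1} := N · v_j for j = 3, …, 2.

Pick v_3 = (1, 0, 0, 0)ᵀ.
Then v_2 = N · v_3 = (1, -2, -1, 0)ᵀ.
Then v_1 = N · v_2 = (-1, 1, 0, 0)ᵀ.

Sanity check: (A − (0)·I) v_1 = (0, 0, 0, 0)ᵀ = 0. ✓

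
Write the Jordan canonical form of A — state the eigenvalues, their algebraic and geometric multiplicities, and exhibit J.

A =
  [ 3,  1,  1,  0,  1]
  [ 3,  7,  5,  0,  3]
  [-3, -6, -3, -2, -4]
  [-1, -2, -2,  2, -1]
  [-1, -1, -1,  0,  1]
J_3(2) ⊕ J_2(2)

The characteristic polynomial is
  det(x·I − A) = x^5 - 10*x^4 + 40*x^3 - 80*x^2 + 80*x - 32 = (x - 2)^5

Eigenvalues and multiplicities (the geometric multiplicity of λ is n − rank(A − λI), which equals the number of Jordan blocks for λ):
  λ = 2: algebraic multiplicity = 5, geometric multiplicity = 2

Determining the block sizes for each eigenvalue:
  λ = 2: with am = 5 and gm = 2, the partition is not yet determined (e.g. several partitions of 5 into 2 parts exist). Let N = A − (2)·I. Computing rank(N^1) = 3, rank(N^2) = 1, rank(N^3) = 0; the number of blocks of size ≥ j is rank(N^{j−1}) − rank(N^j), giving [2, 2, 1]. So we have 1 block(s) of size 3, 1 block(s) of size 2 → block sizes [3, 2]

Assembling the blocks gives a Jordan form
J =
  [2, 1, 0, 0, 0]
  [0, 2, 1, 0, 0]
  [0, 0, 2, 0, 0]
  [0, 0, 0, 2, 1]
  [0, 0, 0, 0, 2]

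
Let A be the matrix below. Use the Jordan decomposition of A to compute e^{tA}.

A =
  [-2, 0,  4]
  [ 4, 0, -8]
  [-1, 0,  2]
e^{tA} =
  [1 - 2*t, 0, 4*t]
  [4*t, 1, -8*t]
  [-t, 0, 2*t + 1]

Strategy: write A = P · J · P⁻¹ where J is a Jordan canonical form, so e^{tA} = P · e^{tJ} · P⁻¹, and e^{tJ} can be computed block-by-block.

A has Jordan form
J =
  [0, 1, 0]
  [0, 0, 0]
  [0, 0, 0]
(up to reordering of blocks).

Per-block formulas:
  For a 1×1 block at λ = 0: exp(t · [0]) = [e^(0t)].
  For a 2×2 Jordan block J_2(0): exp(t · J_2(0)) = e^(0t)·(I + t·N), where N is the 2×2 nilpotent shift.

After assembling e^{tJ} and conjugating by P, we get:

e^{tA} =
  [1 - 2*t, 0, 4*t]
  [4*t, 1, -8*t]
  [-t, 0, 2*t + 1]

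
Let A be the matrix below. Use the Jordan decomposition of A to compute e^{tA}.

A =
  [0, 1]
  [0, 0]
e^{tA} =
  [1, t]
  [0, 1]

Strategy: write A = P · J · P⁻¹ where J is a Jordan canonical form, so e^{tA} = P · e^{tJ} · P⁻¹, and e^{tJ} can be computed block-by-block.

A has Jordan form
J =
  [0, 1]
  [0, 0]
(up to reordering of blocks).

Per-block formulas:
  For a 2×2 Jordan block J_2(0): exp(t · J_2(0)) = e^(0t)·(I + t·N), where N is the 2×2 nilpotent shift.

After assembling e^{tJ} and conjugating by P, we get:

e^{tA} =
  [1, t]
  [0, 1]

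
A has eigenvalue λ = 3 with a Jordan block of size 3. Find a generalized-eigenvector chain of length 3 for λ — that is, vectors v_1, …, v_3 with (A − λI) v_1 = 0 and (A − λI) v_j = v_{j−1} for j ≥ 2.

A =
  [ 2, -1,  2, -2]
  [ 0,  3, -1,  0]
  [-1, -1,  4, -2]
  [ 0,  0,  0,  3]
A Jordan chain for λ = 3 of length 3:
v_1 = (-1, 1, 0, 0)ᵀ
v_2 = (-1, 0, -1, 0)ᵀ
v_3 = (1, 0, 0, 0)ᵀ

Let N = A − (3)·I. We want v_3 with N^3 v_3 = 0 but N^2 v_3 ≠ 0; then v_{j-1} := N · v_j for j = 3, …, 2.

Pick v_3 = (1, 0, 0, 0)ᵀ.
Then v_2 = N · v_3 = (-1, 0, -1, 0)ᵀ.
Then v_1 = N · v_2 = (-1, 1, 0, 0)ᵀ.

Sanity check: (A − (3)·I) v_1 = (0, 0, 0, 0)ᵀ = 0. ✓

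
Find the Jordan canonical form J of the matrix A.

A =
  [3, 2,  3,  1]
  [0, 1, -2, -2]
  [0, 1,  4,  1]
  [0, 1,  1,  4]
J_2(3) ⊕ J_2(3)

The characteristic polynomial is
  det(x·I − A) = x^4 - 12*x^3 + 54*x^2 - 108*x + 81 = (x - 3)^4

Eigenvalues and multiplicities (the geometric multiplicity of λ is n − rank(A − λI), which equals the number of Jordan blocks for λ):
  λ = 3: algebraic multiplicity = 4, geometric multiplicity = 2

Determining the block sizes for each eigenvalue:
  λ = 3: with am = 4 and gm = 2, the partition is not yet determined (e.g. several partitions of 4 into 2 parts exist). Let N = A − (3)·I. Computing rank(N^1) = 2, rank(N^2) = 0; the number of blocks of size ≥ j is rank(N^{j−1}) − rank(N^j), giving [2, 2]. So we have 2 block(s) of size 2 → block sizes [2, 2]

Assembling the blocks gives a Jordan form
J =
  [3, 1, 0, 0]
  [0, 3, 0, 0]
  [0, 0, 3, 1]
  [0, 0, 0, 3]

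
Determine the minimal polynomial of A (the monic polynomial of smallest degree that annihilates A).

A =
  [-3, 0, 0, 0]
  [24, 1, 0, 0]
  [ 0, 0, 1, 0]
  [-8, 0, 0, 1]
x^2 + 2*x - 3

The characteristic polynomial is χ_A(x) = (x - 1)^3*(x + 3), so the eigenvalues are known. The minimal polynomial is
  m_A(x) = Π_λ (x − λ)^{k_λ}
where k_λ is the size of the *largest* Jordan block for λ (equivalently, the smallest k with (A − λI)^k v = 0 for every generalised eigenvector v of λ).

  λ = -3: largest Jordan block has size 1, contributing (x + 3)
  λ = 1: largest Jordan block has size 1, contributing (x − 1)

So m_A(x) = (x - 1)*(x + 3) = x^2 + 2*x - 3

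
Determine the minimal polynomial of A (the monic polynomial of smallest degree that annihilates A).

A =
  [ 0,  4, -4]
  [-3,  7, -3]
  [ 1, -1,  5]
x^2 - 8*x + 16

The characteristic polynomial is χ_A(x) = (x - 4)^3, so the eigenvalues are known. The minimal polynomial is
  m_A(x) = Π_λ (x − λ)^{k_λ}
where k_λ is the size of the *largest* Jordan block for λ (equivalently, the smallest k with (A − λI)^k v = 0 for every generalised eigenvector v of λ).

  λ = 4: largest Jordan block has size 2, contributing (x − 4)^2

So m_A(x) = (x - 4)^2 = x^2 - 8*x + 16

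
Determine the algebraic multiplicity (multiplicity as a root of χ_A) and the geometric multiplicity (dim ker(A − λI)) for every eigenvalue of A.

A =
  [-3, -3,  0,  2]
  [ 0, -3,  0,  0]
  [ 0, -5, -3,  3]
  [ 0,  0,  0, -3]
λ = -3: alg = 4, geom = 2

Step 1 — factor the characteristic polynomial to read off the algebraic multiplicities:
  χ_A(x) = (x + 3)^4

Step 2 — compute geometric multiplicities via the rank-nullity identity g(λ) = n − rank(A − λI):
  rank(A − (-3)·I) = 2, so dim ker(A − (-3)·I) = n − 2 = 2

Summary:
  λ = -3: algebraic multiplicity = 4, geometric multiplicity = 2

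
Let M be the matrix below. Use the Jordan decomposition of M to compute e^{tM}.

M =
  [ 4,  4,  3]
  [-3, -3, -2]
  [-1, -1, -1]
e^{tM} =
  [t^2/2 + 4*t + 1, t^2/2 + 4*t, t^2/2 + 3*t]
  [-t^2/2 - 3*t, -t^2/2 - 3*t + 1, -t^2/2 - 2*t]
  [-t, -t, 1 - t]

Strategy: write M = P · J · P⁻¹ where J is a Jordan canonical form, so e^{tM} = P · e^{tJ} · P⁻¹, and e^{tJ} can be computed block-by-block.

M has Jordan form
J =
  [0, 1, 0]
  [0, 0, 1]
  [0, 0, 0]
(up to reordering of blocks).

Per-block formulas:
  For a 3×3 Jordan block J_3(0): exp(t · J_3(0)) = e^(0t)·(I + t·N + (t^2/2)·N^2), where N is the 3×3 nilpotent shift.

After assembling e^{tJ} and conjugating by P, we get:

e^{tM} =
  [t^2/2 + 4*t + 1, t^2/2 + 4*t, t^2/2 + 3*t]
  [-t^2/2 - 3*t, -t^2/2 - 3*t + 1, -t^2/2 - 2*t]
  [-t, -t, 1 - t]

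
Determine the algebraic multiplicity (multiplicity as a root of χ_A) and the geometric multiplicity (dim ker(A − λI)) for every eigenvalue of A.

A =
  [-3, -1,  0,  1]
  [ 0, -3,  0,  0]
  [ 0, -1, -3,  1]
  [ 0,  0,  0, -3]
λ = -3: alg = 4, geom = 3

Step 1 — factor the characteristic polynomial to read off the algebraic multiplicities:
  χ_A(x) = (x + 3)^4

Step 2 — compute geometric multiplicities via the rank-nullity identity g(λ) = n − rank(A − λI):
  rank(A − (-3)·I) = 1, so dim ker(A − (-3)·I) = n − 1 = 3

Summary:
  λ = -3: algebraic multiplicity = 4, geometric multiplicity = 3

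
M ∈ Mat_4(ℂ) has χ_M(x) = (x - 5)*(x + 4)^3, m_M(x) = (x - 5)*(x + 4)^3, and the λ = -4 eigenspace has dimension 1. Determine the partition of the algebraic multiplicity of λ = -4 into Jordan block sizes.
Block sizes for λ = -4: [3]

Step 1 — from the characteristic polynomial, algebraic multiplicity of λ = -4 is 3. From dim ker(M − (-4)·I) = 1, there are exactly 1 Jordan blocks for λ = -4.
Step 2 — from the minimal polynomial, the factor (x + 4)^3 tells us the largest block for λ = -4 has size 3.
Step 3 — with total size 3, 1 blocks, and largest block 3, the block sizes (in nonincreasing order) are [3].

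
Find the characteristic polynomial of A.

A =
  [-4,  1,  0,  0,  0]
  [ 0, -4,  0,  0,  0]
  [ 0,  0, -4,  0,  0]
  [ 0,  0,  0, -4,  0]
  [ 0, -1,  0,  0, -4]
x^5 + 20*x^4 + 160*x^3 + 640*x^2 + 1280*x + 1024

Expanding det(x·I − A) (e.g. by cofactor expansion or by noting that A is similar to its Jordan form J, which has the same characteristic polynomial as A) gives
  χ_A(x) = x^5 + 20*x^4 + 160*x^3 + 640*x^2 + 1280*x + 1024
which factors as (x + 4)^5. The eigenvalues (with algebraic multiplicities) are λ = -4 with multiplicity 5.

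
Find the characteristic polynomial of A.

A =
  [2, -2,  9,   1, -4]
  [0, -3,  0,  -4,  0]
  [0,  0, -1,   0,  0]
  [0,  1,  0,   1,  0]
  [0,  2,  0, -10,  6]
x^5 - 5*x^4 - 9*x^3 + 13*x^2 + 28*x + 12

Expanding det(x·I − A) (e.g. by cofactor expansion or by noting that A is similar to its Jordan form J, which has the same characteristic polynomial as A) gives
  χ_A(x) = x^5 - 5*x^4 - 9*x^3 + 13*x^2 + 28*x + 12
which factors as (x - 6)*(x - 2)*(x + 1)^3. The eigenvalues (with algebraic multiplicities) are λ = -1 with multiplicity 3, λ = 2 with multiplicity 1, λ = 6 with multiplicity 1.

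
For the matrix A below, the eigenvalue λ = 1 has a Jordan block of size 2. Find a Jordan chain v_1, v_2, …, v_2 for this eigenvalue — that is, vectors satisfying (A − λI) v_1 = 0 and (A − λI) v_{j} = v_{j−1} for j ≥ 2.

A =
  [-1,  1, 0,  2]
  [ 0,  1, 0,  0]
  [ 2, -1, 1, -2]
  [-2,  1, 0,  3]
A Jordan chain for λ = 1 of length 2:
v_1 = (-2, 0, 2, -2)ᵀ
v_2 = (1, 0, 0, 0)ᵀ

Let N = A − (1)·I. We want v_2 with N^2 v_2 = 0 but N^1 v_2 ≠ 0; then v_{j-1} := N · v_j for j = 2, …, 2.

Pick v_2 = (1, 0, 0, 0)ᵀ.
Then v_1 = N · v_2 = (-2, 0, 2, -2)ᵀ.

Sanity check: (A − (1)·I) v_1 = (0, 0, 0, 0)ᵀ = 0. ✓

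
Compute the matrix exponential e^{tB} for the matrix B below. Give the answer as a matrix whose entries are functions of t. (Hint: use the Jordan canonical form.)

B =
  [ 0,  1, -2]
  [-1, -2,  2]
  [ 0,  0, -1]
e^{tB} =
  [t*exp(-t) + exp(-t), t*exp(-t), -2*t*exp(-t)]
  [-t*exp(-t), -t*exp(-t) + exp(-t), 2*t*exp(-t)]
  [0, 0, exp(-t)]

Strategy: write B = P · J · P⁻¹ where J is a Jordan canonical form, so e^{tB} = P · e^{tJ} · P⁻¹, and e^{tJ} can be computed block-by-block.

B has Jordan form
J =
  [-1,  1,  0]
  [ 0, -1,  0]
  [ 0,  0, -1]
(up to reordering of blocks).

Per-block formulas:
  For a 2×2 Jordan block J_2(-1): exp(t · J_2(-1)) = e^(-1t)·(I + t·N), where N is the 2×2 nilpotent shift.
  For a 1×1 block at λ = -1: exp(t · [-1]) = [e^(-1t)].

After assembling e^{tJ} and conjugating by P, we get:

e^{tB} =
  [t*exp(-t) + exp(-t), t*exp(-t), -2*t*exp(-t)]
  [-t*exp(-t), -t*exp(-t) + exp(-t), 2*t*exp(-t)]
  [0, 0, exp(-t)]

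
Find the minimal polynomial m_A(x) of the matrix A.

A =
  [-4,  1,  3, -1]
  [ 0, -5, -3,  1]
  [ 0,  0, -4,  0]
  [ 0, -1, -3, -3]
x^2 + 8*x + 16

The characteristic polynomial is χ_A(x) = (x + 4)^4, so the eigenvalues are known. The minimal polynomial is
  m_A(x) = Π_λ (x − λ)^{k_λ}
where k_λ is the size of the *largest* Jordan block for λ (equivalently, the smallest k with (A − λI)^k v = 0 for every generalised eigenvector v of λ).

  λ = -4: largest Jordan block has size 2, contributing (x + 4)^2

So m_A(x) = (x + 4)^2 = x^2 + 8*x + 16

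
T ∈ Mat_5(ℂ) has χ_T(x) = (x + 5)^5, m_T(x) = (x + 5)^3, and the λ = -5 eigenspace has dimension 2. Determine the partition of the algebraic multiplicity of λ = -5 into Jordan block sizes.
Block sizes for λ = -5: [3, 2]

Step 1 — from the characteristic polynomial, algebraic multiplicity of λ = -5 is 5. From dim ker(T − (-5)·I) = 2, there are exactly 2 Jordan blocks for λ = -5.
Step 2 — from the minimal polynomial, the factor (x + 5)^3 tells us the largest block for λ = -5 has size 3.
Step 3 — with total size 5, 2 blocks, and largest block 3, the block sizes (in nonincreasing order) are [3, 2].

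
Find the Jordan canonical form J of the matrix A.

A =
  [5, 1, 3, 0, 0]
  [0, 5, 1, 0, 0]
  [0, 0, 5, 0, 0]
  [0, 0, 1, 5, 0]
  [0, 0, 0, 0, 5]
J_3(5) ⊕ J_1(5) ⊕ J_1(5)

The characteristic polynomial is
  det(x·I − A) = x^5 - 25*x^4 + 250*x^3 - 1250*x^2 + 3125*x - 3125 = (x - 5)^5

Eigenvalues and multiplicities (the geometric multiplicity of λ is n − rank(A − λI), which equals the number of Jordan blocks for λ):
  λ = 5: algebraic multiplicity = 5, geometric multiplicity = 3

Determining the block sizes for each eigenvalue:
  λ = 5: with am = 5 and gm = 3, the partition is not yet determined (e.g. several partitions of 5 into 3 parts exist). Let N = A − (5)·I. Computing rank(N^1) = 2, rank(N^2) = 1, rank(N^3) = 0; the number of blocks of size ≥ j is rank(N^{j−1}) − rank(N^j), giving [3, 1, 1]. So we have 1 block(s) of size 3, 2 block(s) of size 1 → block sizes [3, 1, 1]

Assembling the blocks gives a Jordan form
J =
  [5, 1, 0, 0, 0]
  [0, 5, 1, 0, 0]
  [0, 0, 5, 0, 0]
  [0, 0, 0, 5, 0]
  [0, 0, 0, 0, 5]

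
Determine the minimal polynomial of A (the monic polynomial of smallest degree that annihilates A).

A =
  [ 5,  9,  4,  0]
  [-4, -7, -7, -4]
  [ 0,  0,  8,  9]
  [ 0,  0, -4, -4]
x^4 - 2*x^3 - 3*x^2 + 4*x + 4

The characteristic polynomial is χ_A(x) = (x - 2)^2*(x + 1)^2, so the eigenvalues are known. The minimal polynomial is
  m_A(x) = Π_λ (x − λ)^{k_λ}
where k_λ is the size of the *largest* Jordan block for λ (equivalently, the smallest k with (A − λI)^k v = 0 for every generalised eigenvector v of λ).

  λ = -1: largest Jordan block has size 2, contributing (x + 1)^2
  λ = 2: largest Jordan block has size 2, contributing (x − 2)^2

So m_A(x) = (x - 2)^2*(x + 1)^2 = x^4 - 2*x^3 - 3*x^2 + 4*x + 4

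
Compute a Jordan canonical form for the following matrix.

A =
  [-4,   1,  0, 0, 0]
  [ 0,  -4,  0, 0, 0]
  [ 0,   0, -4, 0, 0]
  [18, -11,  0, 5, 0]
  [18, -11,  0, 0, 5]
J_2(-4) ⊕ J_1(-4) ⊕ J_1(5) ⊕ J_1(5)

The characteristic polynomial is
  det(x·I − A) = x^5 + 2*x^4 - 47*x^3 - 116*x^2 + 560*x + 1600 = (x - 5)^2*(x + 4)^3

Eigenvalues and multiplicities (the geometric multiplicity of λ is n − rank(A − λI), which equals the number of Jordan blocks for λ):
  λ = -4: algebraic multiplicity = 3, geometric multiplicity = 2
  λ = 5: algebraic multiplicity = 2, geometric multiplicity = 2

Determining the block sizes for each eigenvalue:
  λ = -4: 2 blocks summing to 3 forces exactly one block of size 2 and the rest size 1 → block sizes [2, 1]
  λ = 5: gm = am = 2, so every block has size 1 → block sizes [1, 1]

Assembling the blocks gives a Jordan form
J =
  [-4,  1,  0, 0, 0]
  [ 0, -4,  0, 0, 0]
  [ 0,  0, -4, 0, 0]
  [ 0,  0,  0, 5, 0]
  [ 0,  0,  0, 0, 5]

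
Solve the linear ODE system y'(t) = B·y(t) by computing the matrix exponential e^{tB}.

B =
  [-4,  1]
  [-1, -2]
e^{tB} =
  [-t*exp(-3*t) + exp(-3*t), t*exp(-3*t)]
  [-t*exp(-3*t), t*exp(-3*t) + exp(-3*t)]

Strategy: write B = P · J · P⁻¹ where J is a Jordan canonical form, so e^{tB} = P · e^{tJ} · P⁻¹, and e^{tJ} can be computed block-by-block.

B has Jordan form
J =
  [-3,  1]
  [ 0, -3]
(up to reordering of blocks).

Per-block formulas:
  For a 2×2 Jordan block J_2(-3): exp(t · J_2(-3)) = e^(-3t)·(I + t·N), where N is the 2×2 nilpotent shift.

After assembling e^{tJ} and conjugating by P, we get:

e^{tB} =
  [-t*exp(-3*t) + exp(-3*t), t*exp(-3*t)]
  [-t*exp(-3*t), t*exp(-3*t) + exp(-3*t)]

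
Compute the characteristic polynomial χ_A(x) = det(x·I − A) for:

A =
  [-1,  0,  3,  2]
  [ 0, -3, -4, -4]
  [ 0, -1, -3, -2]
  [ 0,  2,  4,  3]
x^4 + 4*x^3 + 6*x^2 + 4*x + 1

Expanding det(x·I − A) (e.g. by cofactor expansion or by noting that A is similar to its Jordan form J, which has the same characteristic polynomial as A) gives
  χ_A(x) = x^4 + 4*x^3 + 6*x^2 + 4*x + 1
which factors as (x + 1)^4. The eigenvalues (with algebraic multiplicities) are λ = -1 with multiplicity 4.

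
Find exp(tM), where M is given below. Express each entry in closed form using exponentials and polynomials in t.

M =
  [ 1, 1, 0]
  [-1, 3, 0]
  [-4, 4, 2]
e^{tM} =
  [-t*exp(2*t) + exp(2*t), t*exp(2*t), 0]
  [-t*exp(2*t), t*exp(2*t) + exp(2*t), 0]
  [-4*t*exp(2*t), 4*t*exp(2*t), exp(2*t)]

Strategy: write M = P · J · P⁻¹ where J is a Jordan canonical form, so e^{tM} = P · e^{tJ} · P⁻¹, and e^{tJ} can be computed block-by-block.

M has Jordan form
J =
  [2, 1, 0]
  [0, 2, 0]
  [0, 0, 2]
(up to reordering of blocks).

Per-block formulas:
  For a 2×2 Jordan block J_2(2): exp(t · J_2(2)) = e^(2t)·(I + t·N), where N is the 2×2 nilpotent shift.
  For a 1×1 block at λ = 2: exp(t · [2]) = [e^(2t)].

After assembling e^{tJ} and conjugating by P, we get:

e^{tM} =
  [-t*exp(2*t) + exp(2*t), t*exp(2*t), 0]
  [-t*exp(2*t), t*exp(2*t) + exp(2*t), 0]
  [-4*t*exp(2*t), 4*t*exp(2*t), exp(2*t)]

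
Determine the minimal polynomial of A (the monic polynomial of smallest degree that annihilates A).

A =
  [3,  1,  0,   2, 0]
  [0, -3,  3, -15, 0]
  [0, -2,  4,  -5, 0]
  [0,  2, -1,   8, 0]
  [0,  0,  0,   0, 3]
x^3 - 9*x^2 + 27*x - 27

The characteristic polynomial is χ_A(x) = (x - 3)^5, so the eigenvalues are known. The minimal polynomial is
  m_A(x) = Π_λ (x − λ)^{k_λ}
where k_λ is the size of the *largest* Jordan block for λ (equivalently, the smallest k with (A − λI)^k v = 0 for every generalised eigenvector v of λ).

  λ = 3: largest Jordan block has size 3, contributing (x − 3)^3

So m_A(x) = (x - 3)^3 = x^3 - 9*x^2 + 27*x - 27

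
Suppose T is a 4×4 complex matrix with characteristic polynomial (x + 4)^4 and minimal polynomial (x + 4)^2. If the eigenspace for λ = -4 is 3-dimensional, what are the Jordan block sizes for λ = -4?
Block sizes for λ = -4: [2, 1, 1]

Step 1 — from the characteristic polynomial, algebraic multiplicity of λ = -4 is 4. From dim ker(T − (-4)·I) = 3, there are exactly 3 Jordan blocks for λ = -4.
Step 2 — from the minimal polynomial, the factor (x + 4)^2 tells us the largest block for λ = -4 has size 2.
Step 3 — with total size 4, 3 blocks, and largest block 2, the block sizes (in nonincreasing order) are [2, 1, 1].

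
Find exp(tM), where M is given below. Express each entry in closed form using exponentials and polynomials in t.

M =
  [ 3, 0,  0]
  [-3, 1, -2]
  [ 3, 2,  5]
e^{tM} =
  [exp(3*t), 0, 0]
  [-3*t*exp(3*t), -2*t*exp(3*t) + exp(3*t), -2*t*exp(3*t)]
  [3*t*exp(3*t), 2*t*exp(3*t), 2*t*exp(3*t) + exp(3*t)]

Strategy: write M = P · J · P⁻¹ where J is a Jordan canonical form, so e^{tM} = P · e^{tJ} · P⁻¹, and e^{tJ} can be computed block-by-block.

M has Jordan form
J =
  [3, 1, 0]
  [0, 3, 0]
  [0, 0, 3]
(up to reordering of blocks).

Per-block formulas:
  For a 1×1 block at λ = 3: exp(t · [3]) = [e^(3t)].
  For a 2×2 Jordan block J_2(3): exp(t · J_2(3)) = e^(3t)·(I + t·N), where N is the 2×2 nilpotent shift.

After assembling e^{tJ} and conjugating by P, we get:

e^{tM} =
  [exp(3*t), 0, 0]
  [-3*t*exp(3*t), -2*t*exp(3*t) + exp(3*t), -2*t*exp(3*t)]
  [3*t*exp(3*t), 2*t*exp(3*t), 2*t*exp(3*t) + exp(3*t)]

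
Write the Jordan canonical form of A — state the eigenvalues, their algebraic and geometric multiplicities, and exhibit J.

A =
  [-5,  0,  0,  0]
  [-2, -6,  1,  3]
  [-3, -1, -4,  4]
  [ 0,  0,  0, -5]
J_3(-5) ⊕ J_1(-5)

The characteristic polynomial is
  det(x·I − A) = x^4 + 20*x^3 + 150*x^2 + 500*x + 625 = (x + 5)^4

Eigenvalues and multiplicities (the geometric multiplicity of λ is n − rank(A − λI), which equals the number of Jordan blocks for λ):
  λ = -5: algebraic multiplicity = 4, geometric multiplicity = 2

Determining the block sizes for each eigenvalue:
  λ = -5: with am = 4 and gm = 2, the partition is not yet determined (e.g. several partitions of 4 into 2 parts exist). Let N = A − (-5)·I. Computing rank(N^1) = 2, rank(N^2) = 1, rank(N^3) = 0; the number of blocks of size ≥ j is rank(N^{j−1}) − rank(N^j), giving [2, 1, 1]. So we have 1 block(s) of size 3, 1 block(s) of size 1 → block sizes [3, 1]

Assembling the blocks gives a Jordan form
J =
  [-5,  1,  0,  0]
  [ 0, -5,  1,  0]
  [ 0,  0, -5,  0]
  [ 0,  0,  0, -5]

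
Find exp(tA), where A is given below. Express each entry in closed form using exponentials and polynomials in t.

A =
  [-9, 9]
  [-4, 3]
e^{tA} =
  [-6*t*exp(-3*t) + exp(-3*t), 9*t*exp(-3*t)]
  [-4*t*exp(-3*t), 6*t*exp(-3*t) + exp(-3*t)]

Strategy: write A = P · J · P⁻¹ where J is a Jordan canonical form, so e^{tA} = P · e^{tJ} · P⁻¹, and e^{tJ} can be computed block-by-block.

A has Jordan form
J =
  [-3,  1]
  [ 0, -3]
(up to reordering of blocks).

Per-block formulas:
  For a 2×2 Jordan block J_2(-3): exp(t · J_2(-3)) = e^(-3t)·(I + t·N), where N is the 2×2 nilpotent shift.

After assembling e^{tJ} and conjugating by P, we get:

e^{tA} =
  [-6*t*exp(-3*t) + exp(-3*t), 9*t*exp(-3*t)]
  [-4*t*exp(-3*t), 6*t*exp(-3*t) + exp(-3*t)]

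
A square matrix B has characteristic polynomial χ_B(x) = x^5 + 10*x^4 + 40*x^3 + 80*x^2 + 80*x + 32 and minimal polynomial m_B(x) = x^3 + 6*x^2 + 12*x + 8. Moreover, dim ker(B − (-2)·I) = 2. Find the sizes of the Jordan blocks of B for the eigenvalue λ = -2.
Block sizes for λ = -2: [3, 2]

Step 1 — from the characteristic polynomial, algebraic multiplicity of λ = -2 is 5. From dim ker(B − (-2)·I) = 2, there are exactly 2 Jordan blocks for λ = -2.
Step 2 — from the minimal polynomial, the factor (x + 2)^3 tells us the largest block for λ = -2 has size 3.
Step 3 — with total size 5, 2 blocks, and largest block 3, the block sizes (in nonincreasing order) are [3, 2].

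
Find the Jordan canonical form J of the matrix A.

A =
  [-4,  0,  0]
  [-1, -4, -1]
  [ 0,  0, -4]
J_2(-4) ⊕ J_1(-4)

The characteristic polynomial is
  det(x·I − A) = x^3 + 12*x^2 + 48*x + 64 = (x + 4)^3

Eigenvalues and multiplicities (the geometric multiplicity of λ is n − rank(A − λI), which equals the number of Jordan blocks for λ):
  λ = -4: algebraic multiplicity = 3, geometric multiplicity = 2

Determining the block sizes for each eigenvalue:
  λ = -4: 2 blocks summing to 3 forces exactly one block of size 2 and the rest size 1 → block sizes [2, 1]

Assembling the blocks gives a Jordan form
J =
  [-4,  1,  0]
  [ 0, -4,  0]
  [ 0,  0, -4]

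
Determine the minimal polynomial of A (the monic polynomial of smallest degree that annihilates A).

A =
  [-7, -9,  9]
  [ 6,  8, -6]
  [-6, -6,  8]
x^2 - 7*x + 10

The characteristic polynomial is χ_A(x) = (x - 5)*(x - 2)^2, so the eigenvalues are known. The minimal polynomial is
  m_A(x) = Π_λ (x − λ)^{k_λ}
where k_λ is the size of the *largest* Jordan block for λ (equivalently, the smallest k with (A − λI)^k v = 0 for every generalised eigenvector v of λ).

  λ = 2: largest Jordan block has size 1, contributing (x − 2)
  λ = 5: largest Jordan block has size 1, contributing (x − 5)

So m_A(x) = (x - 5)*(x - 2) = x^2 - 7*x + 10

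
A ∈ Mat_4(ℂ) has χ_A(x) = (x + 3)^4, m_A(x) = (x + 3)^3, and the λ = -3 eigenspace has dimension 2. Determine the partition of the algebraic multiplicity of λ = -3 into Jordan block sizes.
Block sizes for λ = -3: [3, 1]

Step 1 — from the characteristic polynomial, algebraic multiplicity of λ = -3 is 4. From dim ker(A − (-3)·I) = 2, there are exactly 2 Jordan blocks for λ = -3.
Step 2 — from the minimal polynomial, the factor (x + 3)^3 tells us the largest block for λ = -3 has size 3.
Step 3 — with total size 4, 2 blocks, and largest block 3, the block sizes (in nonincreasing order) are [3, 1].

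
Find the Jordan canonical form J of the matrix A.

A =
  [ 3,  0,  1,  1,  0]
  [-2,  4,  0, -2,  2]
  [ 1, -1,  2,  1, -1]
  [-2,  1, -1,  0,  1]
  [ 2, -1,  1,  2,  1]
J_3(2) ⊕ J_1(2) ⊕ J_1(2)

The characteristic polynomial is
  det(x·I − A) = x^5 - 10*x^4 + 40*x^3 - 80*x^2 + 80*x - 32 = (x - 2)^5

Eigenvalues and multiplicities (the geometric multiplicity of λ is n − rank(A − λI), which equals the number of Jordan blocks for λ):
  λ = 2: algebraic multiplicity = 5, geometric multiplicity = 3

Determining the block sizes for each eigenvalue:
  λ = 2: with am = 5 and gm = 3, the partition is not yet determined (e.g. several partitions of 5 into 3 parts exist). Let N = A − (2)·I. Computing rank(N^1) = 2, rank(N^2) = 1, rank(N^3) = 0; the number of blocks of size ≥ j is rank(N^{j−1}) − rank(N^j), giving [3, 1, 1]. So we have 1 block(s) of size 3, 2 block(s) of size 1 → block sizes [3, 1, 1]

Assembling the blocks gives a Jordan form
J =
  [2, 1, 0, 0, 0]
  [0, 2, 1, 0, 0]
  [0, 0, 2, 0, 0]
  [0, 0, 0, 2, 0]
  [0, 0, 0, 0, 2]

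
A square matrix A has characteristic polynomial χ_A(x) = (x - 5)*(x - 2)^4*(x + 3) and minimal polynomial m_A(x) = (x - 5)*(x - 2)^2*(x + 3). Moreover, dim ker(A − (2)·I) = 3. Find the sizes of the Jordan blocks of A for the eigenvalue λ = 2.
Block sizes for λ = 2: [2, 1, 1]

Step 1 — from the characteristic polynomial, algebraic multiplicity of λ = 2 is 4. From dim ker(A − (2)·I) = 3, there are exactly 3 Jordan blocks for λ = 2.
Step 2 — from the minimal polynomial, the factor (x − 2)^2 tells us the largest block for λ = 2 has size 2.
Step 3 — with total size 4, 3 blocks, and largest block 2, the block sizes (in nonincreasing order) are [2, 1, 1].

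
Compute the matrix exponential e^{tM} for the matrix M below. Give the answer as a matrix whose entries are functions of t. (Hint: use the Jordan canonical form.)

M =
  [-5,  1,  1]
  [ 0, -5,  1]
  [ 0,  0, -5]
e^{tM} =
  [exp(-5*t), t*exp(-5*t), t^2*exp(-5*t)/2 + t*exp(-5*t)]
  [0, exp(-5*t), t*exp(-5*t)]
  [0, 0, exp(-5*t)]

Strategy: write M = P · J · P⁻¹ where J is a Jordan canonical form, so e^{tM} = P · e^{tJ} · P⁻¹, and e^{tJ} can be computed block-by-block.

M has Jordan form
J =
  [-5,  1,  0]
  [ 0, -5,  1]
  [ 0,  0, -5]
(up to reordering of blocks).

Per-block formulas:
  For a 3×3 Jordan block J_3(-5): exp(t · J_3(-5)) = e^(-5t)·(I + t·N + (t^2/2)·N^2), where N is the 3×3 nilpotent shift.

After assembling e^{tJ} and conjugating by P, we get:

e^{tM} =
  [exp(-5*t), t*exp(-5*t), t^2*exp(-5*t)/2 + t*exp(-5*t)]
  [0, exp(-5*t), t*exp(-5*t)]
  [0, 0, exp(-5*t)]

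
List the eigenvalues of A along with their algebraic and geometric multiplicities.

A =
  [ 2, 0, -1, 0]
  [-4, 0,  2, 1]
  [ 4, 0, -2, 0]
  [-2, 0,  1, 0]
λ = 0: alg = 4, geom = 2

Step 1 — factor the characteristic polynomial to read off the algebraic multiplicities:
  χ_A(x) = x^4

Step 2 — compute geometric multiplicities via the rank-nullity identity g(λ) = n − rank(A − λI):
  rank(A − (0)·I) = 2, so dim ker(A − (0)·I) = n − 2 = 2

Summary:
  λ = 0: algebraic multiplicity = 4, geometric multiplicity = 2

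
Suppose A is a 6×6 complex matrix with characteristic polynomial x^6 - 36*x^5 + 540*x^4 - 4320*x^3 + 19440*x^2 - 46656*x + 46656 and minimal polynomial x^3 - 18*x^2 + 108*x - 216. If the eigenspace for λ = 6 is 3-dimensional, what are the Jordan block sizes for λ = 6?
Block sizes for λ = 6: [3, 2, 1]

Step 1 — from the characteristic polynomial, algebraic multiplicity of λ = 6 is 6. From dim ker(A − (6)·I) = 3, there are exactly 3 Jordan blocks for λ = 6.
Step 2 — from the minimal polynomial, the factor (x − 6)^3 tells us the largest block for λ = 6 has size 3.
Step 3 — with total size 6, 3 blocks, and largest block 3, the block sizes (in nonincreasing order) are [3, 2, 1].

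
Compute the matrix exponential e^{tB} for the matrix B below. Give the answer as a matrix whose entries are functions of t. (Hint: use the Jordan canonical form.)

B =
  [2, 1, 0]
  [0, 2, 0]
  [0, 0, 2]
e^{tB} =
  [exp(2*t), t*exp(2*t), 0]
  [0, exp(2*t), 0]
  [0, 0, exp(2*t)]

Strategy: write B = P · J · P⁻¹ where J is a Jordan canonical form, so e^{tB} = P · e^{tJ} · P⁻¹, and e^{tJ} can be computed block-by-block.

B has Jordan form
J =
  [2, 1, 0]
  [0, 2, 0]
  [0, 0, 2]
(up to reordering of blocks).

Per-block formulas:
  For a 2×2 Jordan block J_2(2): exp(t · J_2(2)) = e^(2t)·(I + t·N), where N is the 2×2 nilpotent shift.
  For a 1×1 block at λ = 2: exp(t · [2]) = [e^(2t)].

After assembling e^{tJ} and conjugating by P, we get:

e^{tB} =
  [exp(2*t), t*exp(2*t), 0]
  [0, exp(2*t), 0]
  [0, 0, exp(2*t)]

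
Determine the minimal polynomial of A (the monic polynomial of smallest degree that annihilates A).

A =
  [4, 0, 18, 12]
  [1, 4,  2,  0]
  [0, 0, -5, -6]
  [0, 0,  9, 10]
x^3 - 9*x^2 + 24*x - 16

The characteristic polynomial is χ_A(x) = (x - 4)^3*(x - 1), so the eigenvalues are known. The minimal polynomial is
  m_A(x) = Π_λ (x − λ)^{k_λ}
where k_λ is the size of the *largest* Jordan block for λ (equivalently, the smallest k with (A − λI)^k v = 0 for every generalised eigenvector v of λ).

  λ = 1: largest Jordan block has size 1, contributing (x − 1)
  λ = 4: largest Jordan block has size 2, contributing (x − 4)^2

So m_A(x) = (x - 4)^2*(x - 1) = x^3 - 9*x^2 + 24*x - 16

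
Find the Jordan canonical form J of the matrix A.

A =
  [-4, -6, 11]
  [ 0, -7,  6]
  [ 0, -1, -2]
J_1(-5) ⊕ J_2(-4)

The characteristic polynomial is
  det(x·I − A) = x^3 + 13*x^2 + 56*x + 80 = (x + 4)^2*(x + 5)

Eigenvalues and multiplicities (the geometric multiplicity of λ is n − rank(A − λI), which equals the number of Jordan blocks for λ):
  λ = -5: algebraic multiplicity = 1, geometric multiplicity = 1
  λ = -4: algebraic multiplicity = 2, geometric multiplicity = 1

Determining the block sizes for each eigenvalue:
  λ = -5: one block (gm = 1), so the single block has size am = 1 → block sizes [1]
  λ = -4: one block (gm = 1), so the single block has size am = 2 → block sizes [2]

Assembling the blocks gives a Jordan form
J =
  [-5,  0,  0]
  [ 0, -4,  1]
  [ 0,  0, -4]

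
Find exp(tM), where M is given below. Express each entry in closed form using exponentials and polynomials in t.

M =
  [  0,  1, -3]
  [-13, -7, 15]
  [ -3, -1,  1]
e^{tM} =
  [2*t*exp(-2*t) + exp(-2*t), t*exp(-2*t), -3*t*exp(-2*t)]
  [-3*t^2*exp(-2*t) - 13*t*exp(-2*t), -3*t^2*exp(-2*t)/2 - 5*t*exp(-2*t) + exp(-2*t), 9*t^2*exp(-2*t)/2 + 15*t*exp(-2*t)]
  [-t^2*exp(-2*t) - 3*t*exp(-2*t), -t^2*exp(-2*t)/2 - t*exp(-2*t), 3*t^2*exp(-2*t)/2 + 3*t*exp(-2*t) + exp(-2*t)]

Strategy: write M = P · J · P⁻¹ where J is a Jordan canonical form, so e^{tM} = P · e^{tJ} · P⁻¹, and e^{tJ} can be computed block-by-block.

M has Jordan form
J =
  [-2,  1,  0]
  [ 0, -2,  1]
  [ 0,  0, -2]
(up to reordering of blocks).

Per-block formulas:
  For a 3×3 Jordan block J_3(-2): exp(t · J_3(-2)) = e^(-2t)·(I + t·N + (t^2/2)·N^2), where N is the 3×3 nilpotent shift.

After assembling e^{tJ} and conjugating by P, we get:

e^{tM} =
  [2*t*exp(-2*t) + exp(-2*t), t*exp(-2*t), -3*t*exp(-2*t)]
  [-3*t^2*exp(-2*t) - 13*t*exp(-2*t), -3*t^2*exp(-2*t)/2 - 5*t*exp(-2*t) + exp(-2*t), 9*t^2*exp(-2*t)/2 + 15*t*exp(-2*t)]
  [-t^2*exp(-2*t) - 3*t*exp(-2*t), -t^2*exp(-2*t)/2 - t*exp(-2*t), 3*t^2*exp(-2*t)/2 + 3*t*exp(-2*t) + exp(-2*t)]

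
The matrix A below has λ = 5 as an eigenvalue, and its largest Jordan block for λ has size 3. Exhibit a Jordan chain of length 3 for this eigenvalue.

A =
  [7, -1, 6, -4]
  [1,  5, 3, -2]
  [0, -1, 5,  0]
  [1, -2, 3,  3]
A Jordan chain for λ = 5 of length 3:
v_1 = (-1, 0, -1, -2)ᵀ
v_2 = (2, 1, 0, 1)ᵀ
v_3 = (1, 0, 0, 0)ᵀ

Let N = A − (5)·I. We want v_3 with N^3 v_3 = 0 but N^2 v_3 ≠ 0; then v_{j-1} := N · v_j for j = 3, …, 2.

Pick v_3 = (1, 0, 0, 0)ᵀ.
Then v_2 = N · v_3 = (2, 1, 0, 1)ᵀ.
Then v_1 = N · v_2 = (-1, 0, -1, -2)ᵀ.

Sanity check: (A − (5)·I) v_1 = (0, 0, 0, 0)ᵀ = 0. ✓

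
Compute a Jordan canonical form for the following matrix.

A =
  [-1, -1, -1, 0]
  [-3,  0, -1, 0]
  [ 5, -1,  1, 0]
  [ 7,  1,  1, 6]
J_3(0) ⊕ J_1(6)

The characteristic polynomial is
  det(x·I − A) = x^4 - 6*x^3 = x^3*(x - 6)

Eigenvalues and multiplicities (the geometric multiplicity of λ is n − rank(A − λI), which equals the number of Jordan blocks for λ):
  λ = 0: algebraic multiplicity = 3, geometric multiplicity = 1
  λ = 6: algebraic multiplicity = 1, geometric multiplicity = 1

Determining the block sizes for each eigenvalue:
  λ = 0: one block (gm = 1), so the single block has size am = 3 → block sizes [3]
  λ = 6: one block (gm = 1), so the single block has size am = 1 → block sizes [1]

Assembling the blocks gives a Jordan form
J =
  [0, 1, 0, 0]
  [0, 0, 1, 0]
  [0, 0, 0, 0]
  [0, 0, 0, 6]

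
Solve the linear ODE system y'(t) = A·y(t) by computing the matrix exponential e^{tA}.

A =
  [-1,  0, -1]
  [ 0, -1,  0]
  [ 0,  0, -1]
e^{tA} =
  [exp(-t), 0, -t*exp(-t)]
  [0, exp(-t), 0]
  [0, 0, exp(-t)]

Strategy: write A = P · J · P⁻¹ where J is a Jordan canonical form, so e^{tA} = P · e^{tJ} · P⁻¹, and e^{tJ} can be computed block-by-block.

A has Jordan form
J =
  [-1,  1,  0]
  [ 0, -1,  0]
  [ 0,  0, -1]
(up to reordering of blocks).

Per-block formulas:
  For a 2×2 Jordan block J_2(-1): exp(t · J_2(-1)) = e^(-1t)·(I + t·N), where N is the 2×2 nilpotent shift.
  For a 1×1 block at λ = -1: exp(t · [-1]) = [e^(-1t)].

After assembling e^{tJ} and conjugating by P, we get:

e^{tA} =
  [exp(-t), 0, -t*exp(-t)]
  [0, exp(-t), 0]
  [0, 0, exp(-t)]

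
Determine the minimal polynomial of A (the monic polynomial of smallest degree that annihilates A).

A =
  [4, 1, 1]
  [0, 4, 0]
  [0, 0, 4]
x^2 - 8*x + 16

The characteristic polynomial is χ_A(x) = (x - 4)^3, so the eigenvalues are known. The minimal polynomial is
  m_A(x) = Π_λ (x − λ)^{k_λ}
where k_λ is the size of the *largest* Jordan block for λ (equivalently, the smallest k with (A − λI)^k v = 0 for every generalised eigenvector v of λ).

  λ = 4: largest Jordan block has size 2, contributing (x − 4)^2

So m_A(x) = (x - 4)^2 = x^2 - 8*x + 16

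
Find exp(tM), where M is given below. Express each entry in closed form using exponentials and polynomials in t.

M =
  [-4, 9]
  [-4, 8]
e^{tM} =
  [-6*t*exp(2*t) + exp(2*t), 9*t*exp(2*t)]
  [-4*t*exp(2*t), 6*t*exp(2*t) + exp(2*t)]

Strategy: write M = P · J · P⁻¹ where J is a Jordan canonical form, so e^{tM} = P · e^{tJ} · P⁻¹, and e^{tJ} can be computed block-by-block.

M has Jordan form
J =
  [2, 1]
  [0, 2]
(up to reordering of blocks).

Per-block formulas:
  For a 2×2 Jordan block J_2(2): exp(t · J_2(2)) = e^(2t)·(I + t·N), where N is the 2×2 nilpotent shift.

After assembling e^{tJ} and conjugating by P, we get:

e^{tM} =
  [-6*t*exp(2*t) + exp(2*t), 9*t*exp(2*t)]
  [-4*t*exp(2*t), 6*t*exp(2*t) + exp(2*t)]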